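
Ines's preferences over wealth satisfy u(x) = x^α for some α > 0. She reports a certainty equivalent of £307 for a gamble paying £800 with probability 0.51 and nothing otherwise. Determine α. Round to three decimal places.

α ≈ 0.703

EU(lottery) = 0.51·800^α + 0.49·0 = 0.51·800^α.
Equating: 307^α = 0.51·800^α, i.e. 0.3837^α = 0.51.
α = ln(0.51) / ln(307/800) = -0.673345/-0.957764 ≈ 0.703.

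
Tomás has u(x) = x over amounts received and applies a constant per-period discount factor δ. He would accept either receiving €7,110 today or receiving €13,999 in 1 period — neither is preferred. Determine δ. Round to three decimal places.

Indifference means u(7110) = δ · u(13999), so δ = u(7110)/u(13999).
With u(x) = x: δ = 7110/13999 = 0.50789.

δ ≈ 0.508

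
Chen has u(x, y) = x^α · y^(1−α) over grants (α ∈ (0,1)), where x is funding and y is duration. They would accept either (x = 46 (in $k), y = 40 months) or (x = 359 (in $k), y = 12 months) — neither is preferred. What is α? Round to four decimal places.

α ≈ 0.3695

Set the two utilities equal: 46^α·40^(1−α) = 359^α·12^(1−α).
Rearrange to (46/359)^α = (12/40)^(1−α) and take logs: α·-2.0546810 = (1−α)·-1.2039728.
With A = -2.0546810 and B = -1.2039728: α·A = (1−α)·B, so α = B/(A+B) = -1.2039728/-3.2586538 ≈ 0.3695.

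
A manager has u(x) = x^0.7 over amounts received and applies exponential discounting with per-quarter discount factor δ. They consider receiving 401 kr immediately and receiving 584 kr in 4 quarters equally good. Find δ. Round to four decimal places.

δ ≈ 0.9363

The payoff in 4 quarters is discounted by δ^4, so u(401) = δ^4·u(584) and δ^4 = u(401)/u(584).
Since u(x) = x^0.7, δ^4 = (401/584)^0.7 = 0.68664^0.7 = 0.76862.
Taking the 4th root: δ = 0.76862^(1/4) ≈ 0.9363.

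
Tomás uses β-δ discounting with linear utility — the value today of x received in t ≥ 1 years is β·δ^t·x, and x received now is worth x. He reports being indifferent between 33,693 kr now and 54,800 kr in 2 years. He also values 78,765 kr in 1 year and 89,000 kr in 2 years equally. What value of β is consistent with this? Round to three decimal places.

From the later pair, β·δ^1·78765 = β·δ^2·89000; dividing through, δ = 78765/89000 = 0.88500.
The first indifference: 33693 = β·δ^2·54800, so β = 33693/(δ^2·54800) = 33693/(0.78323·54800) ≈ 0.785.

β ≈ 0.785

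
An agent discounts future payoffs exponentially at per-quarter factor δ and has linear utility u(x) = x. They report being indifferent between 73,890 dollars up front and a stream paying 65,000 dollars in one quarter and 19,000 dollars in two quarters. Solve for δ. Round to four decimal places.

The stream is worth 65000δ + 19000δ² today, so 65000δ + 19000δ² = 73890.
Rearranged: 19000δ² + 65000δ − 73890 = 0.
The positive root is δ = [−65000 + √(65000² + 4·19000·73890)] / (2·19000) = (−65000 + 99200.000)/38000 ≈ 0.9000.

δ ≈ 0.9000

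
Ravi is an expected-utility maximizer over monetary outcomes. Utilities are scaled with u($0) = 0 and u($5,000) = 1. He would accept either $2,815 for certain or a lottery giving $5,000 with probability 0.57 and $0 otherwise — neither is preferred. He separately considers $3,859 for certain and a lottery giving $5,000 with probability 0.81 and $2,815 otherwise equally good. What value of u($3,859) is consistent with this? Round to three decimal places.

0.918

The first gamble pins u($2,815): it must equal 0.57·1 + 0.43·0 = 0.57.
Then u($3,859) = 0.81·u($5,000) + 0.19·u($2,815) = 0.81·1.00 + 0.19·0.57 = 0.9183.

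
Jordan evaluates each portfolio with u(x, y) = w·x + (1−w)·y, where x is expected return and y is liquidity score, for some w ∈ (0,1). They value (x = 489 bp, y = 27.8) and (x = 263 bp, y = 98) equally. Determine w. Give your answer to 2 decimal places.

Indifference: w·489 + (1−w)·27.8 = w·263 + (1−w)·98.
Collecting terms: w·226 = (1−w)·70.2.
Hence w = 70.2/(226+70.2) = 70.2/296.2 = 0.24.

w = 0.24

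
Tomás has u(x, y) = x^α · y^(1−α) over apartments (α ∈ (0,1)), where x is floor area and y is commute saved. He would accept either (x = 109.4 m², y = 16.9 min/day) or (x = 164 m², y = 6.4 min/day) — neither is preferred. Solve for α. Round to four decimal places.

Indifference: 109.4^α · 16.9^(1−α) = 164^α · 6.4^(1−α).
(109.4/164)^α = (6.4/16.9)^(1−α); take logs: α·ln(109.4/164) = (1−α)·ln(6.4/16.9), i.e. α·-0.4048555 = (1−α)·-0.9710156.
So α/(1−α) = (-0.9710156)/(-0.4048555) = 2.3984251, and α = 2.3984251/3.3984251 ≈ 0.7057.

α ≈ 0.7057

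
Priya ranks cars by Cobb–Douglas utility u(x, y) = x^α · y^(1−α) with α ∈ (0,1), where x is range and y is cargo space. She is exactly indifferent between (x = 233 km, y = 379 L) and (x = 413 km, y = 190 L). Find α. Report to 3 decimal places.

α ≈ 0.547

Indifference: 233^α · 379^(1−α) = 413^α · 190^(1−α).
Rearrange to (233/413)^α = (190/379)^(1−α) and take logs: α·-0.572409 = (1−α)·-0.690512.
With A = -0.572409 and B = -0.690512: α·A = (1−α)·B, so α = B/(A+B) = -0.690512/-1.262921 ≈ 0.547.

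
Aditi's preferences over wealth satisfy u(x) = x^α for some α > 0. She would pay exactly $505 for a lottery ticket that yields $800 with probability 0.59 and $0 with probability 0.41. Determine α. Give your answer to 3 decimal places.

The lottery's expected utility is 0.59·u(800) + 0.41·u(0) = 0.59·800^α (since u(0) = 0 for α > 0).
Setting u(505) equal to that: 505^α = 0.59·800^α ⇒ (505/800)^α = 0.59.
Taking logs: α·ln(505/800) = ln(0.59), so α = -0.527633 / -0.460053 ≈ 1.147.

α ≈ 1.147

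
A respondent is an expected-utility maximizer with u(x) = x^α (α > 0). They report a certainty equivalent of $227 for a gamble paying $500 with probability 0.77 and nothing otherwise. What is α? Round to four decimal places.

α ≈ 0.3310

Since u(0) = 0, the lottery's EU is 0.77·500^α.
Setting u(227) equal to that: 227^α = 0.77·500^α ⇒ (227/500)^α = 0.77.
α = ln(0.77) / ln(227/500) = -0.2613648/-0.7896581 ≈ 0.3310.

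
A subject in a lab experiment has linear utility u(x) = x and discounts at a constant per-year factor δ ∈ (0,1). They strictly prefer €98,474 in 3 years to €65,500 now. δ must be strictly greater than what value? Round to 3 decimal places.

The preference means 65500 < δ^3·98474.
Dividing by 98474: δ^3 > 0.66515. Both sides are positive, so the cube root keeps the direction.
δ > (65500/98474)^(1/3) ≈ 0.873.

δ > 0.873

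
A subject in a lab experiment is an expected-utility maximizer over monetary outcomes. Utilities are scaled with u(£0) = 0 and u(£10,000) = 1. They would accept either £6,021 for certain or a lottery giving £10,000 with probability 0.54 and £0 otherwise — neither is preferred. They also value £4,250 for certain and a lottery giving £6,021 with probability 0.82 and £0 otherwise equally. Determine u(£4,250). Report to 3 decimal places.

From the first indifference, u(£6,021) = 0.54·u(£10,000) + 0.46·u(£0) = 0.54·1 + 0.46·0 = 0.54.
Then u(£4,250) = 0.82·u(£6,021) + 0.18·u(£0) = 0.82·0.54 + 0.18·0.00 = 0.4428.

0.443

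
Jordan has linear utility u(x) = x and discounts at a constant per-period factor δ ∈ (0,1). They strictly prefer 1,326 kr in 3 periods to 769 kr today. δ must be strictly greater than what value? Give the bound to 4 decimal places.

δ > 0.8339

Comparing present values: 769 < δ^3·1326.
Hence δ^3 > 769/1326 = 0.57994, and x ↦ x^(1/3) is increasing on (0,∞).
δ > (769/1326)^(1/3) ≈ 0.8339.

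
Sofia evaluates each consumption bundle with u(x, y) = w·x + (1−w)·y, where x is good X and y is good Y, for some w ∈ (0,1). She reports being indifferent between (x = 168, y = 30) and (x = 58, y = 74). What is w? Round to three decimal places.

w = 0.286

u(168,30) = u(58,74) means w·168 + (1−w)·30 = w·58 + (1−w)·74.
Rearranging, 110·w − 44·(1−w) = 0.
Hence w = 44/(110+44) = 44/154 = 0.286.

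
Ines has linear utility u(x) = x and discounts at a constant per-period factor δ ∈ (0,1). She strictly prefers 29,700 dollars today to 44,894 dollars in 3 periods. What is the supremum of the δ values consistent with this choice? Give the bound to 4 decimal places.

Comparing present values: 29700 > δ^3·44894.
Hence δ^3 < 29700/44894 = 0.66156, and x ↦ x^(1/3) is increasing on (0,∞).
δ < (29700/44894)^(1/3) ≈ 0.8713.

δ < 0.8713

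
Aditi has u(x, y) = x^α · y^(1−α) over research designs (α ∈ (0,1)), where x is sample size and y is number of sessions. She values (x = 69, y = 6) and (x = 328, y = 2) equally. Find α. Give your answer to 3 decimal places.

Indifference: 69^α · 6^(1−α) = 328^α · 2^(1−α).
(69/328)^α = (2/6)^(1−α); take logs: α·ln(69/328) = (1−α)·ln(2/6), i.e. α·-1.558907 = (1−α)·-1.098612.
So α/(1−α) = (-1.098612)/(-1.558907) = 0.704732, and α = 0.704732/1.704732 ≈ 0.413.

α ≈ 0.413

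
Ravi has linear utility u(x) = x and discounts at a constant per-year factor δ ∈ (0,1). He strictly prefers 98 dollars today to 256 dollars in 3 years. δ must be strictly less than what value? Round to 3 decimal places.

Comparing present values: 98 > δ^3·256.
Dividing by 256: δ^3 < 0.38281. Both sides are positive, so the cube root keeps the direction.
δ < (98/256)^(1/3) ≈ 0.726.

δ < 0.726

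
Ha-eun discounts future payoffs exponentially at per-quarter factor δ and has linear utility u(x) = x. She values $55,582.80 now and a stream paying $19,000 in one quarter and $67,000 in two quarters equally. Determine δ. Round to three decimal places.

δ ≈ 0.780

Present value of the stream is 19000·δ + 67000·δ². Indifference gives 19000δ + 67000δ² = 55582.80.
So 67000δ² + 19000δ − 55582.80 = 0.
δ = (−19000 + √(19000² + 4·67000·55582.80)) / (2·67000) = (−19000 + √15257190400.00) / 134000 ≈ 0.780.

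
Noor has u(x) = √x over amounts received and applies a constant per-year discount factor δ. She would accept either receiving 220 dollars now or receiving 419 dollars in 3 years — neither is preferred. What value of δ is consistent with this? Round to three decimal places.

The payoff in 3 years is discounted by δ^3, so u(220) = δ^3·u(419) and δ^3 = u(220)/u(419).
With u(x) = √x: δ^3 = √220/√419 = √(220/419) = 0.72461.
Taking the cube root: δ = 0.72461^(1/3) ≈ 0.898.

δ ≈ 0.898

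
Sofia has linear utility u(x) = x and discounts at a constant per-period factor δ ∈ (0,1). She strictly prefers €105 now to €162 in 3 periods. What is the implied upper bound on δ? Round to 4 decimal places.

δ < 0.8654

The preference means 105 > δ^3·162.
Hence δ^3 < 105/162 = 0.64815, and x ↦ x^(1/3) is increasing on (0,∞).
δ < 0.64815^(1/3) = 0.8654.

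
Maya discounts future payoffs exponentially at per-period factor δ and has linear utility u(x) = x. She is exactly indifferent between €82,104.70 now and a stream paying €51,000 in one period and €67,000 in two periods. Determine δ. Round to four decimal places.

The stream is worth 51000δ + 67000δ² today, so 51000δ + 67000δ² = 82104.70.
So 67000δ² + 51000δ − 82104.70 = 0.
The positive root is δ = [−51000 + √(51000² + 4·67000·82104.70)] / (2·67000) = (−51000 + 156860.000)/134000 ≈ 0.7900.

δ ≈ 0.7900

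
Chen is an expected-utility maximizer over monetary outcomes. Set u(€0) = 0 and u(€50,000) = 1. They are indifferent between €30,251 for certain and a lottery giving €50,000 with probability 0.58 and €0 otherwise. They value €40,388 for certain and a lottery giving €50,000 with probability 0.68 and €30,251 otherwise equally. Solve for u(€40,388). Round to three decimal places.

From the first indifference, u(€30,251) = 0.58·u(€50,000) + 0.42·u(€0) = 0.58·1 + 0.42·0 = 0.58.
Chaining: u(€40,388) = 0.68·1.00 + 0.32·0.58 = 0.8656.

0.866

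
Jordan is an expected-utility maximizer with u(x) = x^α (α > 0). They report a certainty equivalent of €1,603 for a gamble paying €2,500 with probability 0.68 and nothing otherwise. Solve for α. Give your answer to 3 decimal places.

α ≈ 0.868

EU(lottery) = 0.68·2500^α + 0.32·0 = 0.68·2500^α.
Setting u(1603) equal to that: 1603^α = 0.68·2500^α ⇒ (1603/2500)^α = 0.68.
Take logs: α = ln 0.68 / ln(1603/2500) ≈ 0.86780.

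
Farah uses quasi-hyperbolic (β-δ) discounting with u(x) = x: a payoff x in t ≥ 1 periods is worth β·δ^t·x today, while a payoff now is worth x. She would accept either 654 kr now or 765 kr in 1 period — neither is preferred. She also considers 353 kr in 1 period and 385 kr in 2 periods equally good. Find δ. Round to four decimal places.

The second indifference involves only future payoffs, so β cancels: β·δ^1·353 = β·δ^2·385, giving δ = 353/385 = 0.91688.

δ ≈ 0.9169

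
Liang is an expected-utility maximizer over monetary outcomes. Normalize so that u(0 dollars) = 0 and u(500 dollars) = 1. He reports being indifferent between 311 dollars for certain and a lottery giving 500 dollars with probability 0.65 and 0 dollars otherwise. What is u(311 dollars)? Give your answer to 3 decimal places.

u(311 dollars) equals the lottery's expected utility: 0.65·1 + 0.35·0 = 0.65.

0.650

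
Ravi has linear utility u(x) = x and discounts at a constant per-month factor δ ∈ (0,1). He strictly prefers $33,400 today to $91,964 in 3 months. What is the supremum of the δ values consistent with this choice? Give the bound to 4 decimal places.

δ < 0.7135

Under u(x) = x this choice says 33400 > δ^3·91964.
Dividing by 91964: δ^3 < 0.36319. Both sides are positive, so the cube root keeps the direction.
δ < 0.36319^(1/3) = 0.7135.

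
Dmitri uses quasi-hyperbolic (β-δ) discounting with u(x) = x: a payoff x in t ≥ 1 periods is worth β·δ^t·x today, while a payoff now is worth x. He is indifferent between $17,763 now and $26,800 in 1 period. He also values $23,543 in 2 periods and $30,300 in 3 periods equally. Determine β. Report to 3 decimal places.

β ≈ 0.853

From the later pair, β·δ^2·23543 = β·δ^3·30300; dividing through, δ = 23543/30300 = 0.77700.
Substituting δ into 17763 = β·δ·26800: β = 17763/(20823.512) ≈ 0.853.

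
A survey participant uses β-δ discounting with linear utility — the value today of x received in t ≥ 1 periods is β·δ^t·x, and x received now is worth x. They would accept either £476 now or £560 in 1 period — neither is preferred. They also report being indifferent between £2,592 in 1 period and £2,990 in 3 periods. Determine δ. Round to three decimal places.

The second indifference involves only future payoffs, so β cancels: β·δ^1·2592 = β·δ^3·2990, giving δ^2 = 2592/2990 = 0.86689, so δ = 0.93107.

δ ≈ 0.931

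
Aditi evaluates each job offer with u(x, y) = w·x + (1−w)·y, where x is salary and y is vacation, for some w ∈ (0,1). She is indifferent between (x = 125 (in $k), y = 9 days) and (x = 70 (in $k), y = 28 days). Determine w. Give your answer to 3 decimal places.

Equating utilities: w·125 + (1−w)·9 = w·70 + (1−w)·28.
Collecting terms: w·55 = (1−w)·19.
So w/(1−w) = 19/55 = 0.3455, giving w = 19/(55+19) = 0.257.

w = 0.257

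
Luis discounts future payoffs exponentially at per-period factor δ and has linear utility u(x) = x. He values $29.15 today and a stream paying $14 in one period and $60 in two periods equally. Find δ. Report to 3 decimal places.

Equating present values: 29.15 = 14δ + 60δ².
So 60δ² + 14δ − 29.15 = 0.
By the quadratic formula (taking the positive root), δ = (−14 + √7192.00) / 120 ≈ 0.590.

δ ≈ 0.590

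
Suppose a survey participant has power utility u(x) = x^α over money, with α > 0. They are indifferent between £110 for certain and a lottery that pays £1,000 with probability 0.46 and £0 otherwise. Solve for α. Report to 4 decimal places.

Since u(0) = 0, the lottery's EU is 0.46·1000^α.
Equating: 110^α = 0.46·1000^α, i.e. 0.1100^α = 0.46.
α = ln(0.46) / ln(110/1000) = -0.7765288/-2.2072749 ≈ 0.3518.

α ≈ 0.3518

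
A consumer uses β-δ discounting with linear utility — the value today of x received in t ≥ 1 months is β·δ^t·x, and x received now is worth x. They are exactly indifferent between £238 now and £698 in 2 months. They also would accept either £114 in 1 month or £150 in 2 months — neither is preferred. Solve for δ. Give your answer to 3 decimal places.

The second indifference involves only future payoffs, so β cancels: β·δ^1·114 = β·δ^2·150, giving δ = 114/150 = 0.76000.

δ ≈ 0.760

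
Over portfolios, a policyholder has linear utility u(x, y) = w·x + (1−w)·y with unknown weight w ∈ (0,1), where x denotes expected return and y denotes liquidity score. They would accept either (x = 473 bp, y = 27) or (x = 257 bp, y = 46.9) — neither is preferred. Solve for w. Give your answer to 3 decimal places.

w = 0.084

u(473,27) = u(257,46.9) means w·473 + (1−w)·27 = w·257 + (1−w)·46.9.
w·(473−257) = (1−w)·(46.9−27), i.e. w·216 = (1−w)·19.9.
Hence w = 19.9/(216+19.9) = 19.9/235.9 = 0.084.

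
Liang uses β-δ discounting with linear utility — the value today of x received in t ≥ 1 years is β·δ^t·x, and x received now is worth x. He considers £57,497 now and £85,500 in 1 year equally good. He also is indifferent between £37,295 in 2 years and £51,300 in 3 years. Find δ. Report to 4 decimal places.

The second indifference involves only future payoffs, so β cancels: β·δ^2·37295 = β·δ^3·51300, giving δ = 37295/51300 = 0.72700.

δ ≈ 0.7270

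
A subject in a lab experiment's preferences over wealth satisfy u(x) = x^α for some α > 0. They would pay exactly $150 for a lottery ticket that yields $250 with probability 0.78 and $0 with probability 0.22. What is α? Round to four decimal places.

α ≈ 0.4864

The lottery's expected utility is 0.78·u(250) + 0.22·u(0) = 0.78·250^α (since u(0) = 0 for α > 0).
Equating: 150^α = 0.78·250^α, i.e. 0.6000^α = 0.78.
Taking logs: α·ln(150/250) = ln(0.78), so α = -0.2484614 / -0.5108256 ≈ 0.4864.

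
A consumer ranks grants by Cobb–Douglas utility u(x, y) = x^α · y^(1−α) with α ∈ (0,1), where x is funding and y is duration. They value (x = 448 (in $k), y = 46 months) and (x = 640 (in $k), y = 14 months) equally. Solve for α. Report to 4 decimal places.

α ≈ 0.7693

Indifference: 448^α · 46^(1−α) = 640^α · 14^(1−α).
(448/640)^α = (14/46)^(1−α); take logs: α·ln(448/640) = (1−α)·ln(14/46), i.e. α·-0.3566749 = (1−α)·-1.1895841.
Thus α·(-1.5462590) = -1.1895841, so α = -1.1895841/-1.5462590 ≈ 0.7693.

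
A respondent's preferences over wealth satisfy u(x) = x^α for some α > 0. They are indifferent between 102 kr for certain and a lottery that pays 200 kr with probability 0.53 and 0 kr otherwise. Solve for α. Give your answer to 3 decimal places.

Since u(0) = 0, the lottery's EU is 0.53·200^α.
Setting u(102) equal to that: 102^α = 0.53·200^α ⇒ (102/200)^α = 0.53.
Take logs: α = ln 0.53 / ln(102/200) ≈ 0.94287.

α ≈ 0.943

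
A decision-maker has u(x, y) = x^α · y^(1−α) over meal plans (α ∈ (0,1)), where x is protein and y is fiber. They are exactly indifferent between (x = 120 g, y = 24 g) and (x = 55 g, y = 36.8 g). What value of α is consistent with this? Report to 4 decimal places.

The Cobb–Douglas utilities coincide, so 120^α·24^(1−α) = 55^α·36.8^(1−α).
Rearrange to (120/55)^α = (36.8/24)^(1−α) and take logs: α·0.7801586 = (1−α)·0.4274440.
So α/(1−α) = (0.4274440)/(0.7801586) = 0.5478937, and α = 0.5478937/1.5478937 ≈ 0.3540.

α ≈ 0.3540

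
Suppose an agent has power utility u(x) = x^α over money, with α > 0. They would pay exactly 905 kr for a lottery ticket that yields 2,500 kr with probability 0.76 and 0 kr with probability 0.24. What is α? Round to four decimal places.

α ≈ 0.2701

The lottery's expected utility is 0.76·u(2500) + 0.24·u(0) = 0.76·2500^α (since u(0) = 0 for α > 0).
Indifference: 905^α = 0.76·2500^α, so (905/2500)^α = 0.76.
Take logs: α = ln 0.76 / ln(905/2500) ≈ 0.270085.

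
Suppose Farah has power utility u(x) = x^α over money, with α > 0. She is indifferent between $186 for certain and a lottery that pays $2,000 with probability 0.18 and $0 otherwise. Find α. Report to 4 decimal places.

Since u(0) = 0, the lottery's EU is 0.18·2000^α.
Equating: 186^α = 0.18·2000^α, i.e. 0.0930^α = 0.18.
Taking logs: α·ln(186/2000) = ln(0.18), so α = -1.7147984 / -2.3751558 ≈ 0.7220.

α ≈ 0.7220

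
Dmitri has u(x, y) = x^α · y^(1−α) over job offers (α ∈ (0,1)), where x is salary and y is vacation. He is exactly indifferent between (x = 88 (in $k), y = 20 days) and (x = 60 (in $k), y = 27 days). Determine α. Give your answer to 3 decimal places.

α ≈ 0.439

Indifference: 88^α · 20^(1−α) = 60^α · 27^(1−α).
Taking logs: α·ln 88 + (1−α)·ln 20 = α·ln 60 + (1−α)·ln 27, i.e. α·0.382992 = (1−α)·0.300105.
Thus α·(0.683097) = 0.300105, so α = 0.300105/0.683097 ≈ 0.439.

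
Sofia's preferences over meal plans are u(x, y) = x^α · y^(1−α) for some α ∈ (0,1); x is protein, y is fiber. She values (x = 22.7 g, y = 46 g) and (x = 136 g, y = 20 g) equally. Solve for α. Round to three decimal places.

α ≈ 0.318

Set the two utilities equal: 22.7^α·46^(1−α) = 136^α·20^(1−α).
(22.7/136)^α = (20/46)^(1−α); take logs: α·ln(22.7/136) = (1−α)·ln(20/46), i.e. α·-1.790290 = (1−α)·-0.832909.
So α/(1−α) = (-0.832909)/(-1.790290) = 0.465237, and α = 0.465237/1.465237 ≈ 0.318.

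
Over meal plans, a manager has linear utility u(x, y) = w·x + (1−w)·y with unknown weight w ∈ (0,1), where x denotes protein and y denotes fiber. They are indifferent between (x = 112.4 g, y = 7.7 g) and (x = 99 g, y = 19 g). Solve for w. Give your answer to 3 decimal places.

w = 0.457

Indifference: w·112.4 + (1−w)·7.7 = w·99 + (1−w)·19.
Rearranging, 13.4·w − 11.3·(1−w) = 0.
The marginal rate of substitution is 11.3/13.4, so w = 11.3/(13.4+11.3) = 0.457.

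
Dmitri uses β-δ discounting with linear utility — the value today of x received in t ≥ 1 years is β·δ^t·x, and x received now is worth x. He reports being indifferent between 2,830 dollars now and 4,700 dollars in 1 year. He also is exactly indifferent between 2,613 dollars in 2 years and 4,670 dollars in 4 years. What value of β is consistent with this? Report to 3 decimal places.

From the later pair, β·δ^2·2613 = β·δ^4·4670; dividing through, δ^2 = 2613/4670 = 0.55953, so δ = 0.74802.
The first indifference: 2830 = β·δ·4700, so β = 2830/(δ·4700) = 2830/(0.74802·4700) ≈ 0.805.

β ≈ 0.805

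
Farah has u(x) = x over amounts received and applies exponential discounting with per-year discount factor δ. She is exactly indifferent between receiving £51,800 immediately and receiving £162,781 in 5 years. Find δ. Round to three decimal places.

Equating discounted utilities: u(51800) = δ^5·u(162781) ⇒ δ^5 = u(51800)/u(162781).
With u(x) = x: δ^5 = 51800/162781 = 0.31822.
Hence δ = (0.31822)^(1/5) = 0.79533.

δ ≈ 0.795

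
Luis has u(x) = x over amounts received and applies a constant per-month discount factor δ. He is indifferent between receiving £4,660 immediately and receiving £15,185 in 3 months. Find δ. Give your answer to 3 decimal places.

δ ≈ 0.675

Equating discounted utilities: u(4660) = δ^3·u(15185) ⇒ δ^3 = u(4660)/u(15185).
With u(x) = x: δ^3 = 4660/15185 = 0.30688.
Hence δ = (0.30688)^(1/3) = 0.67451.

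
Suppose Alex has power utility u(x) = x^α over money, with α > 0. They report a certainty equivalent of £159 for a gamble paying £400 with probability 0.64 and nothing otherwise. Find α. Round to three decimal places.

EU(lottery) = 0.64·400^α + 0.36·0 = 0.64·400^α.
Setting u(159) equal to that: 159^α = 0.64·400^α ⇒ (159/400)^α = 0.64.
Taking logs: α·ln(159/400) = ln(0.64), so α = -0.446287 / -0.922560 ≈ 0.484.

α ≈ 0.484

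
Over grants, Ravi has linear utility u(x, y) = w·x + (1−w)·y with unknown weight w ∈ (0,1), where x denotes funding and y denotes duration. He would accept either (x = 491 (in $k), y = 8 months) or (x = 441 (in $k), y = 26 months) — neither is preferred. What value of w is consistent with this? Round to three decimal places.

Equating utilities: w·491 + (1−w)·8 = w·441 + (1−w)·26.
Collecting terms: w·50 = (1−w)·18.
The marginal rate of substitution is 18/50, so w = 18/(50+18) = 0.265.

w = 0.265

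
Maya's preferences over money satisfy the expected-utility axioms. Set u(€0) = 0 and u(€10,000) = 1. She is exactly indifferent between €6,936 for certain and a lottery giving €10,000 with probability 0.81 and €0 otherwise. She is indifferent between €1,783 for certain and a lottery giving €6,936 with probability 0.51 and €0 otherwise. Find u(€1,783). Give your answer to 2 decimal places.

First, u(€6,936) = 0.81·u(€10,000) + 0.19·u(€0) = 0.81.
The second indifference gives u(€1,783) = 0.51·u(€6,936) + 0.49·u(€0) = 0.51·0.81 + 0.49·0.00 = 0.4131.

0.41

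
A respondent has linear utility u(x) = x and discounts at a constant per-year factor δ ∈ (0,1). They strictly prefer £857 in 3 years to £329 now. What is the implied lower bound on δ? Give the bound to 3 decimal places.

δ > 0.727

The preference means 329 < δ^3·857.
Hence δ^3 > 329/857 = 0.38390, and x ↦ x^(1/3) is increasing on (0,∞).
δ > (329/857)^(1/3) ≈ 0.727.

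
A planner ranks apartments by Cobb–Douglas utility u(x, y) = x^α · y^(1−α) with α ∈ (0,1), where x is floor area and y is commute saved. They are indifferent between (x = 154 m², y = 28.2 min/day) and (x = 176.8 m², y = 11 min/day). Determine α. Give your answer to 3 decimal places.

α ≈ 0.872

Indifference: 154^α · 28.2^(1−α) = 176.8^α · 11^(1−α).
Rearrange to (154/176.8)^α = (11/28.2)^(1−α) and take logs: α·-0.138067 = (1−α)·-0.941427.
Thus α·(-1.079494) = -0.941427, so α = -0.941427/-1.079494 ≈ 0.872.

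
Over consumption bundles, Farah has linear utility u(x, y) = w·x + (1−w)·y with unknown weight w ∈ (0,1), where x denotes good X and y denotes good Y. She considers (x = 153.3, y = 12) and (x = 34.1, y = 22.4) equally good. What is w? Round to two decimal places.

w = 0.08

Equating utilities: w·153.3 + (1−w)·12 = w·34.1 + (1−w)·22.4.
Rearranging, 119.2·w − 10.4·(1−w) = 0.
Hence w = 10.4/(119.2+10.4) = 10.4/129.6 = 0.08.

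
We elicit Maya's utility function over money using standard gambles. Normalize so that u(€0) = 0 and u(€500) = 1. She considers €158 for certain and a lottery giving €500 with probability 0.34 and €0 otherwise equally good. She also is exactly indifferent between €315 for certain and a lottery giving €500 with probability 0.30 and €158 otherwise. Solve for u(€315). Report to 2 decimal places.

0.54

The first gamble pins u(€158): it must equal 0.34·1 + 0.66·0 = 0.34.
Then u(€315) = 0.30·u(€500) + 0.70·u(€158) = 0.30·1.00 + 0.70·0.34 = 0.5380.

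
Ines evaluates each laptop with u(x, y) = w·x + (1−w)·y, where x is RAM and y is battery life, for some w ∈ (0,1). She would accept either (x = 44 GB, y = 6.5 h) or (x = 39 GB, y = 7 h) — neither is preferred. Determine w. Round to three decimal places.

Indifference: w·44 + (1−w)·6.5 = w·39 + (1−w)·7.
Collecting terms: w·5 = (1−w)·0.5.
So w/(1−w) = 0.5/5 = 0.1000, giving w = 0.5/(5+0.5) = 0.091.

w = 0.091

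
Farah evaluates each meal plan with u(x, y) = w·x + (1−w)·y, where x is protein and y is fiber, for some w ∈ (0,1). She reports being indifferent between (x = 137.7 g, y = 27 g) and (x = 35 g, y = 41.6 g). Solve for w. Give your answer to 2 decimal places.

u(137.7,27) = u(35,41.6) means w·137.7 + (1−w)·27 = w·35 + (1−w)·41.6.
Collecting terms: w·102.7 = (1−w)·14.6.
The marginal rate of substitution is 14.6/102.7, so w = 14.6/(102.7+14.6) = 0.12.

w = 0.12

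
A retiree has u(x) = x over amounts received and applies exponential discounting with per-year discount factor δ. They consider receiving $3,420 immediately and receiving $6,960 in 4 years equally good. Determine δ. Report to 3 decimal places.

δ ≈ 0.837

Indifference means u(3420) = δ^4 · u(6960), so δ^4 = u(3420)/u(6960).
With u(x) = x: δ^4 = 3420/6960 = 0.49138.
Taking the 4th root: δ = 0.49138^(1/4) ≈ 0.837.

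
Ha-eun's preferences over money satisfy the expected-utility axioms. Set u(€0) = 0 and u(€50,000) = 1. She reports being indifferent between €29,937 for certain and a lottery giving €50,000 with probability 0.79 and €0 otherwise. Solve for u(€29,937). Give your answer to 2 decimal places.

0.79

The indifference gives u(€29,937) = 0.79·u(€50,000) + 0.21·u(€0) = 0.79·1 + 0.21·0 = 0.79.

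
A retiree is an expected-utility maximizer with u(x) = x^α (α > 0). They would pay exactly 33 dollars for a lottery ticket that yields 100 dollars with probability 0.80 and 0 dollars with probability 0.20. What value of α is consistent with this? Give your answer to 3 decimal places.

α ≈ 0.201

The lottery's expected utility is 0.80·u(100) + 0.20·u(0) = 0.80·100^α (since u(0) = 0 for α > 0).
Equating: 33^α = 0.80·100^α, i.e. 0.3300^α = 0.80.
α = ln(0.80) / ln(33/100) = -0.223144/-1.108663 ≈ 0.201.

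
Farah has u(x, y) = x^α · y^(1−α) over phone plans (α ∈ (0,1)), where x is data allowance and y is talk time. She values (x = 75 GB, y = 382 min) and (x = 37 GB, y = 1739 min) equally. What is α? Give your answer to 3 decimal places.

α ≈ 0.682

Set the two utilities equal: 75^α·382^(1−α) = 37^α·1739^(1−α).
Taking logs: α·ln 75 + (1−α)·ln 382 = α·ln 37 + (1−α)·ln 1739, i.e. α·0.706570 = (1−α)·1.515645.
With A = 0.706570 and B = 1.515645: α·A = (1−α)·B, so α = B/(A+B) = 1.515645/2.222215 ≈ 0.682.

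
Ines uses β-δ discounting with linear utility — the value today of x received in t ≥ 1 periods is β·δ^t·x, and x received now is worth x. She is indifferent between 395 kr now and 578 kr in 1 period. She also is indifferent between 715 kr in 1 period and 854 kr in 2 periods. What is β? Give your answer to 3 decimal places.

β ≈ 0.816

From the later pair, β·δ^1·715 = β·δ^2·854; dividing through, δ = 715/854 = 0.83724.
Now use the now-vs-future pair: 395 = β·δ·578 gives β = 395/(0.83724·578) ≈ 0.816.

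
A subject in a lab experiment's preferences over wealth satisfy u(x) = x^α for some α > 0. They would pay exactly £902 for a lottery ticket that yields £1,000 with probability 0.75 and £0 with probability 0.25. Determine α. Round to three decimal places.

Since u(0) = 0, the lottery's EU is 0.75·1000^α.
Setting u(902) equal to that: 902^α = 0.75·1000^α ⇒ (902/1000)^α = 0.75.
α = ln(0.75) / ln(902/1000) = -0.287682/-0.103141 ≈ 2.789.

α ≈ 2.789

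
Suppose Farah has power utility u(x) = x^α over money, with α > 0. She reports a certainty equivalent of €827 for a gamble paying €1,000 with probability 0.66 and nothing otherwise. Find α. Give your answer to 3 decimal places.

EU(lottery) = 0.66·1000^α + 0.34·0 = 0.66·1000^α.
Setting u(827) equal to that: 827^α = 0.66·1000^α ⇒ (827/1000)^α = 0.66.
Taking logs: α·ln(827/1000) = ln(0.66), so α = -0.415515 / -0.189951 ≈ 2.187.

α ≈ 2.187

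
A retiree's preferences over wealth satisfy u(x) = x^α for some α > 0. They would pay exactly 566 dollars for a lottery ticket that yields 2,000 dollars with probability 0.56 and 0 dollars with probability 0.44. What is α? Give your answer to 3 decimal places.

α ≈ 0.459

Since u(0) = 0, the lottery's EU is 0.56·2000^α.
Indifference: 566^α = 0.56·2000^α, so (566/2000)^α = 0.56.
Taking logs: α·ln(566/2000) = ln(0.56), so α = -0.579818 / -1.262308 ≈ 0.459.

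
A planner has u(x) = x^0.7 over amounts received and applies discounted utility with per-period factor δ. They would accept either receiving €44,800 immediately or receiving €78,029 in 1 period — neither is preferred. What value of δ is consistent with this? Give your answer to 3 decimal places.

The payoff in 1 period is discounted by δ, so u(44800) = δ·u(78029) and δ = u(44800)/u(78029).
With u(x) = x^0.7: δ = 44800^0.7/78029^0.7 = (44800/78029)^0.7 = 0.67813.

δ ≈ 0.678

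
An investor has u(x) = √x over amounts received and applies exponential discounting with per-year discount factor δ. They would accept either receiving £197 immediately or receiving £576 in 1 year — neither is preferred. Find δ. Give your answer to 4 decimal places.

The payoff in 1 year is discounted by δ, so u(197) = δ·u(576) and δ = u(197)/u(576).
Since u(x) = √x, δ = √(197/576) = 0.58482.

δ ≈ 0.5848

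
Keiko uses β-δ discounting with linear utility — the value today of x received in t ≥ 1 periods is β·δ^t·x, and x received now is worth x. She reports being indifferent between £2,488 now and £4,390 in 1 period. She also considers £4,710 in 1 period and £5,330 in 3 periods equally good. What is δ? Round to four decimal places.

The second indifference involves only future payoffs, so β cancels: β·δ^1·4710 = β·δ^3·5330, giving δ^2 = 4710/5330 = 0.88368, so δ = 0.94004.

δ ≈ 0.9400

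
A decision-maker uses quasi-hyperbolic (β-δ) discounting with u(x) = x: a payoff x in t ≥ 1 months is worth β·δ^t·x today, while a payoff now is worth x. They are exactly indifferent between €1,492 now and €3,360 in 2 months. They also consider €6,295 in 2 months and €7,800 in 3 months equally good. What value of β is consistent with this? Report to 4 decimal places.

β ≈ 0.6818

The second indifference involves only future payoffs, so β cancels: β·δ^2·6295 = β·δ^3·7800, giving δ = 6295/7800 = 0.80705.
Substituting δ into 1492 = β·δ^2·3360: β = 1492/(2188.475) ≈ 0.6818.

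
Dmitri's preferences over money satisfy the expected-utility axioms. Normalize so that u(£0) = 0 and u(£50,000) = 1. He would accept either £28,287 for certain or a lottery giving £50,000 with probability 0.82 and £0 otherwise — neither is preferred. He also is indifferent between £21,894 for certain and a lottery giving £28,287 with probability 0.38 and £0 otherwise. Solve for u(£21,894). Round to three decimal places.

0.312

First, u(£28,287) = 0.82·u(£50,000) + 0.18·u(£0) = 0.82.
Then u(£21,894) = 0.38·u(£28,287) + 0.62·u(£0) = 0.38·0.82 + 0.62·0.00 = 0.3116.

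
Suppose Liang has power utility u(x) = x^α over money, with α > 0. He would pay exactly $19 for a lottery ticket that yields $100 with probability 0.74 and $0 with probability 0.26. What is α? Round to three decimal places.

Since u(0) = 0, the lottery's EU is 0.74·100^α.
Equating: 19^α = 0.74·100^α, i.e. 0.1900^α = 0.74.
α = ln(0.74) / ln(19/100) = -0.301105/-1.660731 ≈ 0.181.

α ≈ 0.181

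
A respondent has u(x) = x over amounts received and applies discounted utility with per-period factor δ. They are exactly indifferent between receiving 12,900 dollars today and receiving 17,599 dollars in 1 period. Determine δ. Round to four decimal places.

δ ≈ 0.7330

Indifference means u(12900) = δ · u(17599), so δ = u(12900)/u(17599).
With u(x) = x: δ = 12900/17599 = 0.73300.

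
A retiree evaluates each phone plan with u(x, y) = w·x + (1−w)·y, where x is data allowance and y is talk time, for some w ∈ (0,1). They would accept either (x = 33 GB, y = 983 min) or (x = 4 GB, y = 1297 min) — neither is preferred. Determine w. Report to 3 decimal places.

w = 0.915

Indifference: w·33 + (1−w)·983 = w·4 + (1−w)·1297.
w·(33−4) = (1−w)·(1297−983), i.e. w·29 = (1−w)·314.
The marginal rate of substitution is 314/29, so w = 314/(29+314) = 0.915.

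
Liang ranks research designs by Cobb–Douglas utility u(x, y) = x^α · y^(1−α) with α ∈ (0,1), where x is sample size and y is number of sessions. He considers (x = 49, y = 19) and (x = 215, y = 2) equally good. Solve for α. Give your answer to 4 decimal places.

Indifference: 49^α · 19^(1−α) = 215^α · 2^(1−α).
Taking logs: α·ln 49 + (1−α)·ln 19 = α·ln 215 + (1−α)·ln 2, i.e. α·-1.4788177 = (1−α)·-2.2512918.
Thus α·(-3.7301095) = -2.2512918, so α = -2.2512918/-3.7301095 ≈ 0.6035.

α ≈ 0.6035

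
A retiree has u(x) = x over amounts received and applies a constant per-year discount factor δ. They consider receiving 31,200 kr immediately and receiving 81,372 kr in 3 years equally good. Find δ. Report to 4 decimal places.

δ ≈ 0.7265

Indifference means u(31200) = δ^3 · u(81372), so δ^3 = u(31200)/u(81372).
With u(x) = x: δ^3 = 31200/81372 = 0.38342.
Hence δ = (0.38342)^(1/3) = 0.726485.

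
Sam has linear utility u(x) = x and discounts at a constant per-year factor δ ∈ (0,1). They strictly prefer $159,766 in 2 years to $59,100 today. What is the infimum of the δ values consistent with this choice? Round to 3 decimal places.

δ > 0.608

The preference means 59100 < δ^2·159766.
Hence δ^2 > 59100/159766 = 0.36992, and x ↦ x^(1/2) is increasing on (0,∞).
δ > 0.36992^(1/2) = 0.608.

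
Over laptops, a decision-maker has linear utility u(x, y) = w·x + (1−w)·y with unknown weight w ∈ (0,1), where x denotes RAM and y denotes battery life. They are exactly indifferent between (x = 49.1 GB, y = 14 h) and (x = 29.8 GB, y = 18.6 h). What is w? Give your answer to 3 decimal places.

Indifference: w·49.1 + (1−w)·14 = w·29.8 + (1−w)·18.6.
Rearranging, 19.3·w − 4.6·(1−w) = 0.
So w/(1−w) = 4.6/19.3 = 0.2383, giving w = 4.6/(19.3+4.6) = 0.192.

w = 0.192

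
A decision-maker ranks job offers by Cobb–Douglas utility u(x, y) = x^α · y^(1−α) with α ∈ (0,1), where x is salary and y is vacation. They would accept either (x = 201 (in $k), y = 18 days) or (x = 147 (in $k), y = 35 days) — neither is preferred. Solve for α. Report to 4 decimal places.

Indifference: 201^α · 18^(1−α) = 147^α · 35^(1−α).
(201/147)^α = (35/18)^(1−α); take logs: α·ln(201/147) = (1−α)·ln(35/18), i.e. α·0.3128723 = (1−α)·0.6649763.
So α/(1−α) = (0.6649763)/(0.3128723) = 2.1253921, and α = 2.1253921/3.1253921 ≈ 0.6800.

α ≈ 0.6800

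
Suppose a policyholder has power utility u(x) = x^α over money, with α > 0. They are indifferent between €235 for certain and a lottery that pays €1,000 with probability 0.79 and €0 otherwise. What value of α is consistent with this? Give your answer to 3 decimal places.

EU(lottery) = 0.79·1000^α + 0.21·0 = 0.79·1000^α.
Setting u(235) equal to that: 235^α = 0.79·1000^α ⇒ (235/1000)^α = 0.79.
Take logs: α = ln 0.79 / ln(235/1000) ≈ 0.16277.

α ≈ 0.163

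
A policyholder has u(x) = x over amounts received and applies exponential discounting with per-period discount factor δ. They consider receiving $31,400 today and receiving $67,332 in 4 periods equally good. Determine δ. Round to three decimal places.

Equating discounted utilities: u(31400) = δ^4·u(67332) ⇒ δ^4 = u(31400)/u(67332).
With u(x) = x: δ^4 = 31400/67332 = 0.46635.
Hence δ = (0.46635)^(1/4) = 0.82637.

δ ≈ 0.826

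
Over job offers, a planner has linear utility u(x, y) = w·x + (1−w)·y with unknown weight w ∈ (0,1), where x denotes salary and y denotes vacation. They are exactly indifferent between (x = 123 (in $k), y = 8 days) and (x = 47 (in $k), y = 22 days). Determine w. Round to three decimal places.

Equating utilities: w·123 + (1−w)·8 = w·47 + (1−w)·22.
w·(123−47) = (1−w)·(22−8), i.e. w·76 = (1−w)·14.
Hence w = 14/(76+14) = 14/90 = 0.156.

w = 0.156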